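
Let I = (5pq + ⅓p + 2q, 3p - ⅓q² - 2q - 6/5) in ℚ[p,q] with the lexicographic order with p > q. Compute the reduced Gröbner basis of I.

f_1 = 5pq + ⅓p + 2q, LT = pq.
f_2 = 3p - ⅓q² - 2q - 6/5, LT = p.

S(f_1,f_2): lcm = pq. S = 1/15p + 1/9q³ + ⅔q² + ⅘q.
  leading term p: subtract (1/45)·f_2 from 1/15p + 1/9q³ + ⅔q² + ⅘q → 1/9q³ + 91/135q² + 38/45q + 2/75
  leading term q³: no divisor's leading term divides it; move 1/9q³ to the remainder.
  leading term q²: no divisor's leading term divides it; move 91/135q² to the remainder.
  leading term q: no divisor's leading term divides it; move 38/45q to the remainder.
  leading term 1: no divisor's leading term divides it; move 2/75 to the remainder.
  remainder 1/9q³ + 91/135q² + 38/45q + 2/75 ≠ 0; add g_3 = 1/9q³ + 91/135q² + 38/45q + 2/75 to the basis.

The other S-polynomials (S(f_1,g_3), S(f_2,g_3)) all reduce to 0 modulo the current basis, so we have a Gröbner basis.
Inter-reduce: drop elements whose leading term is divisible by another's, tail-reduce, and make monic.

G = {p - 1/9q² - ⅔q - ⅖, q³ + 91/15q² + 38/5q + 6/25}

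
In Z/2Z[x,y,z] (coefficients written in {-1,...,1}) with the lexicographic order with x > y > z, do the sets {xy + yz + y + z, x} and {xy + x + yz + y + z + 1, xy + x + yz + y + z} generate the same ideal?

Since reduced Gröbner bases are canonical representatives of ideals under a given ordering, it suffices to compute and compare them.
Buchberger on the first generating set:
f_1 = xy + yz + y + z, LT = xy.
f_2 = x, LT = x.

S(f_1,f_2): lcm = xy. S = yz + y + z.
  leading term yz: no divisor's leading term divides it; move yz to the remainder.
  leading term y: no divisor's leading term divides it; move y to the remainder.
  leading term z: no divisor's leading term divides it; move z to the remainder.
  remainder yz + y + z ≠ 0; add g_3 = yz + y + z to the basis.

The other S-polynomials (S(f_1,g_3), S(f_2,g_3)) all reduce to 0 modulo the current basis, so we have a Gröbner basis.
Inter-reduce: drop elements whose leading term is divisible by another's, tail-reduce, and make monic.
Reduced Gröbner basis: {x, yz + y + z}.

Buchberger on the second generating set:
h_1 = xy + x + yz + y + z + 1, LT = xy.
h_2 = xy + x + yz + y + z, LT = xy.

S(h_1,h_2): lcm = xy. S = 1.
  leading term 1: no divisor's leading term divides it; move 1 to the remainder.
  remainder 1 ≠ 0; add k_3 = 1 to the basis.

The other S-polynomials (S(h_1,k_3), S(h_2,k_3)) all reduce to 0 modulo the current basis, so we have a Gröbner basis.
Inter-reduce: drop elements whose leading term is divisible by another's, tail-reduce, and make monic.
Reduced Gröbner basis: {1}.

Since the reduced bases disagree, the two ideals are not the same.

No, the ideals differ.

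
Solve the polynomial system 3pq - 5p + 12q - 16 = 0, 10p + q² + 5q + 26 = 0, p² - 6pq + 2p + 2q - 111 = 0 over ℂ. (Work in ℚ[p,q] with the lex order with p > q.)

{(-5, 3)}

Compute a lex Gröbner basis by Buchberger's algorithm.
f_1 = 3pq - 5p + 12q - 16, LT = pq.
f_2 = 10p + q² + 5q + 26, LT = p.
f_3 = p² - 6pq + 2p + 2q - 111, LT = p².

S(f_1,f_2): lcm = pq. S = -5/3p - 1/10q³ - ½q² + 7/5q - 16/3.
  leading term p: subtract (-⅙)·f_2 from -5/3p - 1/10q³ - ½q² + 7/5q - 16/3 → -1/10q³ - ⅓q² + 67/30q - 1
  leading term q³: no divisor's leading term divides it; move -1/10q³ to the remainder.
  leading term q²: no divisor's leading term divides it; move -⅓q² to the remainder.
  leading term q: no divisor's leading term divides it; move 67/30q to the remainder.
  leading term 1: no divisor's leading term divides it; move -1 to the remainder.
  remainder -1/10q³ - ⅓q² + 67/30q - 1 ≠ 0; add h_4 = -1/10q³ - ⅓q² + 67/30q - 1 to the basis.

S(f_1,f_3): lcm = p²q. S = -5/3p² + 6pq² + 2pq - 16/3p - 2q² + 111q.
  leading term p²: subtract (-⅙p)·f_2 from -5/3p² + 6pq² + 2pq - 16/3p - 2q² + 111q → 37/6pq² + 17/6pq - p - 2q² + 111q
  leading term pq²: subtract (37/18q)·f_1 from 37/6pq² + 17/6pq - p - 2q² + 111q → 118/9pq - p - 80/3q² + 1295/9q
  leading term pq: subtract (118/27)·f_1 from 118/9pq - p - 80/3q² + 1295/9q → 563/27p - 80/3q² + 823/9q + 1888/27
  leading term p: subtract (563/270)·f_2 from 563/27p - 80/3q² + 823/9q + 1888/27 → -7763/270q² + 4375/54q + 707/45
  leading term q²: no divisor's leading term divides it; move -7763/270q² to the remainder.
  leading term q: no divisor's leading term divides it; move 4375/54q to the remainder.
  leading term 1: no divisor's leading term divides it; move 707/45 to the remainder.
  remainder -7763/270q² + 4375/54q + 707/45 ≠ 0; add h_5 = -7763/270q² + 4375/54q + 707/45 to the basis.

S(f_2,f_3): lcm = p². S = 1/10pq² + 13/2pq + ⅗p - 2q + 111.
  leading term pq²: subtract (1/30q)·f_1 from 1/10pq² + 13/2pq + ⅗p - 2q + 111 → 20/3pq + ⅗p - ⅖q² - 22/15q + 111
  leading term pq: subtract (20/9)·f_1 from 20/3pq + ⅗p - ⅖q² - 22/15q + 111 → 527/45p - ⅖q² - 422/15q + 1319/9
  leading term p: subtract (527/450)·f_2 from 527/45p - ⅖q² - 422/15q + 1319/9 → -707/450q² - 3059/90q + 8708/75
  leading term q²: subtract (303/5545)·h_5 from -707/450q² - 3059/90q + 8708/75 → -213017/5545q + 639051/5545
  leading term q: no divisor's leading term divides it; move -213017/5545q to the remainder.
  leading term 1: no divisor's leading term divides it; move 639051/5545 to the remainder.
  remainder -213017/5545q + 639051/5545 ≠ 0; add h_6 = -213017/5545q + 639051/5545 to the basis.

The other S-polynomials (S(f_1,h_4), S(f_2,h_4), S(f_3,h_4), S(f_1,h_5), S(f_2,h_5), S(f_3,h_5), S(h_4,h_5), S(f_1,h_6), S(f_2,h_6), S(f_3,h_6), S(h_4,h_6), S(h_5,h_6)) all reduce to 0 modulo the current basis, so we have a Gröbner basis.
Inter-reduce: drop elements whose leading term is divisible by another's, tail-reduce, and make monic.
Reduced Gröbner basis: {p + 5, q - 3}.

A lex Gröbner basis eliminates variables successively. Here q - 3 depends only on q, with roots {3}; lifting each root through the earlier basis elements recovers the full solutions.
  q = 3: the earlier basis element becomes p + 5 = 0, giving p = -5 — point (-5, 3).
Each listed point satisfies every original equation (direct substitution).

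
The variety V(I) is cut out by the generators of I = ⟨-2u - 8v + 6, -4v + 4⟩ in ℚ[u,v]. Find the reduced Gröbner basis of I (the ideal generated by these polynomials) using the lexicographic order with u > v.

G = {u + 1, v - 1}

f_1 = -2u - 8v + 6, LT = u.
f_2 = -4v + 4, LT = v.

The S-polynomials (S(f_1,f_2)) all reduce to 0 modulo the current basis, so we have a Gröbner basis.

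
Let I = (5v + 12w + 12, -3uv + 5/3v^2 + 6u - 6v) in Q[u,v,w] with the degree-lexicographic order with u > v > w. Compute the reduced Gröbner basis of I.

f_1 = 5v + 12w + 12, LT = v.
f_2 = -3uv + 5/3v^2 + 6u - 6v, LT = uv.

S(f_1,f_2): lcm = uv. S = 12/5uw + 5/9v^2 + 22/5u - 2v.
  reduce S modulo (f_1, f_2):
  remainder 12/5uw + 16/5w^2 + 22/5u + 56/5w + 8 ≠ 0; add g_3 = 12/5uw + 16/5w^2 + 22/5u + 56/5w + 8 to the basis.

The other S-polynomials (S(f_1,g_3), S(f_2,g_3)) all reduce to 0 modulo the current basis, so we have a Gröbner basis.
Inter-reduce: drop elements whose leading term is divisible by another's, tail-reduce, and make monic.

G = {uw + 4/3w^2 + 11/6u + 14/3w + 10/3, v + 12/5w + 12/5}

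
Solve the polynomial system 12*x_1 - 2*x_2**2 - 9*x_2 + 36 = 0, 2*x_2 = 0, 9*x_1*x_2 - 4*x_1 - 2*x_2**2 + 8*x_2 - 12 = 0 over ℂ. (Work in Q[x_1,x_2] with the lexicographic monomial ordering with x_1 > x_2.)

Compute a lex Gröbner basis by Buchberger's algorithm.
f_1 = 12*x_1 - 2*x_2**2 - 9*x_2 + 36, LT = x_1.
f_2 = 2*x_2, LT = x_2.
f_3 = 9*x_1*x_2 - 4*x_1 - 2*x_2**2 + 8*x_2 - 12, LT = x_1*x_2.

S(f_1,f_2): leading monomials are coprime, so the S-polynomial reduces to 0 (Buchberger's first criterion).
S(f_1,f_3): lcm = x_1*x_2. S = 4/9*x_1 - 1/6*x_2**3 - 19/36*x_2**2 + 19/9*x_2 + 4/3.
  leading term x_1: subtract (1/27)·f_1 from 4/9*x_1 - 1/6*x_2**3 - 19/36*x_2**2 + 19/9*x_2 + 4/3 → -1/6*x_2**3 - 49/108*x_2**2 + 22/9*x_2
  leading term x_2**3: subtract (-1/12*x_2**2)·f_2 from -1/6*x_2**3 - 49/108*x_2**2 + 22/9*x_2 → -49/108*x_2**2 + 22/9*x_2
  leading term x_2**2: subtract (-49/216*x_2)·f_2 from -49/108*x_2**2 + 22/9*x_2 → 22/9*x_2
  leading term x_2: subtract (11/9)·f_2 from 22/9*x_2 → 0
  remainder 0.

S(f_2,f_3): lcm = x_1*x_2. S = 4/9*x_1 + 2/9*x_2**2 - 8/9*x_2 + 4/3.
  leading term x_1: subtract (1/27)·f_1 from 4/9*x_1 + 2/9*x_2**2 - 8/9*x_2 + 4/3 → 8/27*x_2**2 - 5/9*x_2
  leading term x_2**2: subtract (4/27*x_2)·f_2 from 8/27*x_2**2 - 5/9*x_2 → -5/9*x_2
  leading term x_2: subtract (-5/18)·f_2 from -5/9*x_2 → 0
  remainder 0.

Every S-polynomial of the final basis reduces to 0, so we have a Gröbner basis.
Inter-reduce: drop elements whose leading term is divisible by another's, tail-reduce, and make monic.
Reduced Gröbner basis: {x_1 + 3, x_2}.

Since the basis is lex-ordered, x_2 is univariate in x_2. Its roots are {0}. Back-substituting each root into the other basis elements fixes the other coordinates.
  x_2 = 0: the earlier basis element becomes x_1 + 3 = 0, giving x_1 = -3 — point (-3, 0).

{(-3, 0)}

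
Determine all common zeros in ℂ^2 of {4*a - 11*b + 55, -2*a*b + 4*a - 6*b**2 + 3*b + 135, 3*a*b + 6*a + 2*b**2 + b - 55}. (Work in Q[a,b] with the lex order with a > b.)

Compute a lex Gröbner basis by Buchberger's algorithm.
f_1 = 4*a - 11*b + 55, LT = a.
f_2 = -2*a*b + 4*a - 6*b**2 + 3*b + 135, LT = a*b.
f_3 = 3*a*b + 6*a + 2*b**2 + b - 55, LT = a*b.

S(f_1,f_2): lcm = a*b. S = 2*a - 23/4*b**2 + 61/4*b + 135/2.
  leading term a: subtract (1/2)·f_1 from 2*a - 23/4*b**2 + 61/4*b + 135/2 → -23/4*b**2 + 83/4*b + 40
  leading term b**2: no divisor's leading term divides it; move -23/4*b**2 to the remainder.
  leading term b: no divisor's leading term divides it; move 83/4*b to the remainder.
  leading term 1: no divisor's leading term divides it; move 40 to the remainder.
  remainder -23/4*b**2 + 83/4*b + 40 ≠ 0; add h_4 = -23/4*b**2 + 83/4*b + 40 to the basis.

S(f_1,f_3): lcm = a*b. S = -2*a - 41/12*b**2 + 161/12*b + 55/3.
  leading term a: subtract (-1/2)·f_1 from -2*a - 41/12*b**2 + 161/12*b + 55/3 → -41/12*b**2 + 95/12*b + 275/6
  leading term b**2: subtract (41/69)·h_4 from -41/12*b**2 + 95/12*b + 275/6 → -203/46*b + 1015/46
  leading term b: no divisor's leading term divides it; move -203/46*b to the remainder.
  leading term 1: no divisor's leading term divides it; move 1015/46 to the remainder.
  remainder -203/46*b + 1015/46 ≠ 0; add h_5 = -203/46*b + 1015/46 to the basis.

The other S-polynomials (S(f_2,f_3), S(f_1,h_4), S(f_2,h_4), S(f_3,h_4), S(f_1,h_5), S(f_2,h_5), S(f_3,h_5), S(h_4,h_5)) all reduce to 0 modulo the current basis, so we have a Gröbner basis.
Inter-reduce: drop elements whose leading term is divisible by another's, tail-reduce, and make monic.
Reduced Gröbner basis: {a, b - 5}.

The lex basis is triangular: the last element involves only b. Solving b - 5 = 0 gives b ∈ {5}; substituting each value into the earlier elements determines the remaining variables.
  b = 5: the earlier basis element becomes a = 0, giving a = 0 — point (0, 5).
Each listed point satisfies every original equation (direct substitution).
Zero-dimensionality of the ideal guarantees finitely many solutions over ℂ.

{(0, 5)}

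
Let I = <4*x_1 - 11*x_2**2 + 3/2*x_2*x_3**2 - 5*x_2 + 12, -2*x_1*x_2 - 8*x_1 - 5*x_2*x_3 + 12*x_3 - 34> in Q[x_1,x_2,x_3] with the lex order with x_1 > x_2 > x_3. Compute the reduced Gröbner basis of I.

Buchberger's algorithm terminates because the ascending chain of leading-term ideals stabilizes.

f_1 = 4*x_1 - 11*x_2**2 + 3/2*x_2*x_3**2 - 5*x_2 + 12, LT = x_1.
f_2 = -2*x_1*x_2 - 8*x_1 - 5*x_2*x_3 + 12*x_3 - 34, LT = x_1*x_2.

S(f_1,f_2): lcm = x_1*x_2. S = -4*x_1 - 11/4*x_2**3 + 3/8*x_2**2*x_3**2 - 5/4*x_2**2 - 5/2*x_2*x_3 + 3*x_2 + 6*x_3 - 17.
  leading term x_1: subtract (-1)·f_1 from -4*x_1 - 11/4*x_2**3 + 3/8*x_2**2*x_3**2 - 5/4*x_2**2 - 5/2*x_2*x_3 + 3*x_2 + 6*x_3 - 17 → -11/4*x_2**3 + 3/8*x_2**2*x_3**2 - 49/4*x_2**2 + 3/2*x_2*x_3**2 - 5/2*x_2*x_3 - 2*x_2 + 6*x_3 - 5
  leading term x_2**3: no divisor's leading term divides it; move -11/4*x_2**3 to the remainder.
  leading term x_2**2*x_3**2: no divisor's leading term divides it; move 3/8*x_2**2*x_3**2 to the remainder.
  leading term x_2**2: no divisor's leading term divides it; move -49/4*x_2**2 to the remainder.
  leading term x_2*x_3**2: no divisor's leading term divides it; move 3/2*x_2*x_3**2 to the remainder.
  leading term x_2*x_3: no divisor's leading term divides it; move -5/2*x_2*x_3 to the remainder.
  leading term x_2: no divisor's leading term divides it; move -2*x_2 to the remainder.
  leading term x_3: no divisor's leading term divides it; move 6*x_3 to the remainder.
  leading term 1: no divisor's leading term divides it; move -5 to the remainder.
  remainder -11/4*x_2**3 + 3/8*x_2**2*x_3**2 - 49/4*x_2**2 + 3/2*x_2*x_3**2 - 5/2*x_2*x_3 - 2*x_2 + 6*x_3 - 5 ≠ 0; add g_3 = -11/4*x_2**3 + 3/8*x_2**2*x_3**2 - 49/4*x_2**2 + 3/2*x_2*x_3**2 - 5/2*x_2*x_3 - 2*x_2 + 6*x_3 - 5 to the basis.

The other S-polynomials (S(f_1,g_3), S(f_2,g_3)) all reduce to 0 modulo the current basis, so we have a Gröbner basis.
Inter-reduce: drop elements whose leading term is divisible by another's, tail-reduce, and make monic.

G = {x_1 - 11/4*x_2**2 + 3/8*x_2*x_3**2 - 5/4*x_2 + 3, x_2**3 - 3/22*x_2**2*x_3**2 + 49/11*x_2**2 - 6/11*x_2*x_3**2 + 10/11*x_2*x_3 + 8/11*x_2 - 24/11*x_3 + 20/11}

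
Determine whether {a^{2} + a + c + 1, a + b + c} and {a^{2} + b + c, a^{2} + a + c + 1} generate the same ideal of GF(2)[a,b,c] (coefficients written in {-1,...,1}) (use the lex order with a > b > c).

Two ideals are equal iff their reduced Gröbner bases coincide (the reduced basis is unique for a fixed ordering).
Buchberger on the first generating set:
f_1 = a^{2} + a + c + 1, LT = a^{2}.
f_2 = a + b + c, LT = a.

S(f_1,f_2): lcm = a^{2}. S = ab + ac + a + c + 1.
  leading term ab: subtract (b)·f_2 from ab + ac + a + c + 1 → ac + a + b^{2} + bc + c + 1
  leading term ac: subtract (c)·f_2 from ac + a + b^{2} + bc + c + 1 → a + b^{2} + c^{2} + c + 1
  leading term a: subtract (1)·f_2 from a + b^{2} + c^{2} + c + 1 → b^{2} + b + c^{2} + 1
  leading term b^{2}: no divisor's leading term divides it; move b^{2} to the remainder.
  leading term b: no divisor's leading term divides it; move b to the remainder.
  leading term c^{2}: no divisor's leading term divides it; move c^{2} to the remainder.
  leading term 1: no divisor's leading term divides it; move 1 to the remainder.
  remainder b^{2} + b + c^{2} + 1 ≠ 0; add g_3 = b^{2} + b + c^{2} + 1 to the basis.

The other S-polynomials (S(f_1,g_3), S(f_2,g_3)) all reduce to 0 modulo the current basis, so we have a Gröbner basis.
Inter-reduce: drop elements whose leading term is divisible by another's, tail-reduce, and make monic.
Reduced Gröbner basis: {a + b + c, b^{2} + b + c^{2} + 1}.

Buchberger on the second generating set:
h_1 = a^{2} + b + c, LT = a^{2}.
h_2 = a^{2} + a + c + 1, LT = a^{2}.

S(h_1,h_2): lcm = a^{2}. S = a + b + 1.
  leading term a: no divisor's leading term divides it; move a to the remainder.
  leading term b: no divisor's leading term divides it; move b to the remainder.
  leading term 1: no divisor's leading term divides it; move 1 to the remainder.
  remainder a + b + 1 ≠ 0; add k_3 = a + b + 1 to the basis.

S(h_1,k_3): lcm = a^{2}. S = ab + a + b + c.
  leading term ab: subtract (b)·k_3 from ab + a + b + c → a + b^{2} + c
  leading term a: subtract (1)·k_3 from a + b^{2} + c → b^{2} + b + c + 1
  leading term b^{2}: no divisor's leading term divides it; move b^{2} to the remainder.
  leading term b: no divisor's leading term divides it; move b to the remainder.
  leading term c: no divisor's leading term divides it; move c to the remainder.
  leading term 1: no divisor's leading term divides it; move 1 to the remainder.
  remainder b^{2} + b + c + 1 ≠ 0; add k_4 = b^{2} + b + c + 1 to the basis.

The other S-polynomials (S(h_2,k_3), S(h_1,k_4), S(h_2,k_4), S(k_3,k_4)) all reduce to 0 modulo the current basis, so we have a Gröbner basis.
Inter-reduce: drop elements whose leading term is divisible by another's, tail-reduce, and make monic.
Reduced Gröbner basis: {a + b + 1, b^{2} + b + c + 1}.

Since the reduced bases disagree, the two ideals are not the same.
The same test decides containment: I ⊆ J iff every generator of I reduces to 0 modulo a Gröbner basis of J.

No, the ideals differ.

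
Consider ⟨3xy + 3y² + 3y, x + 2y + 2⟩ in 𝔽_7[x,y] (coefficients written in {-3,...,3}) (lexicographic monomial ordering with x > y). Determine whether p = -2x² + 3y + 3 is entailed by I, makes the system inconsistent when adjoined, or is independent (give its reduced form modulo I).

First compute the reduced Gröbner basis of I by Buchberger's algorithm.
f_1 = 3xy + 3y² + 3y, LT = xy.
f_2 = x + 2y + 2, LT = x.

S(f_1,f_2): lcm = xy. S = -y² - y.
  leading term y²: no divisor's leading term divides it; move -y² to the remainder.
  leading term y: no divisor's leading term divides it; move -y to the remainder.
  remainder -y² - y ≠ 0; add h_3 = -y² - y to the basis.

The other S-polynomials (S(f_1,h_3), S(f_2,h_3)) all reduce to 0 modulo the current basis, so we have a Gröbner basis.
Inter-reduce: drop elements whose leading term is divisible by another's, tail-reduce, and make monic.
Reduced Gröbner basis: {x + 2y + 2, y² + y}.
Label its elements g_1 = x + 2y + 2, g_2 = y² + y.

Reduce p = -2x² + 3y + 3 modulo G:
  leading term x²: subtract (-2x)·g_1 from -2x² + 3y + 3 → -3xy - 3x + 3y + 3
  leading term xy: subtract (-3y)·g_1 from -3xy - 3x + 3y + 3 → -3x - y² + 2y + 3
  leading term x: subtract (-3)·g_1 from -3x - y² + 2y + 3 → -y² + y + 2
  leading term y²: subtract (-1)·g_2 from -y² + y + 2 → 2y + 2
  leading term y: no divisor's leading term divides it; move 2y to the remainder.
  leading term 1: no divisor's leading term divides it; move 2 to the remainder.
  normal form = 2y + 2.
The normal form is nonzero, so p ∉ I. Since p minus its normal form lies in I, I + (p) = I + (r) where r = 2y + 2; decide whether this ideal is the whole ring.
Run Buchberger on G together with r (pairs among the g_i already reduce to 0 since G is a Gröbner basis):
g_1 = x + 2y + 2, LT = x.
g_2 = y² + y, LT = y².
r = 2y + 2, LT = y.

The S-polynomials (S(g_1,g_2), S(g_1,r), S(g_2,r)) all reduce to 0 modulo the current basis, so we have a Gröbner basis.
Inter-reduce: drop elements whose leading term is divisible by another's, tail-reduce, and make monic.
Reduced Gröbner basis: {x, y + 1}.
The reduced Gröbner basis of I + (p) is {x, y + 1} ≠ {1}, a proper ideal, so the enlarged system stays consistent: p is independent of I, with normal form 2y + 2.

-2x² + 3y + 3 is independent of I; its normal form modulo I is 2y + 2.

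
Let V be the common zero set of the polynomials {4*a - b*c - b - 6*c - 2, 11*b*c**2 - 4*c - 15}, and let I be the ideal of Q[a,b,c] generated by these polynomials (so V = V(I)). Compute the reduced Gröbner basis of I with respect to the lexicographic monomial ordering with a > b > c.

f_1 = 4*a - b*c - b - 6*c - 2, LT = a.
f_2 = 11*b*c**2 - 4*c - 15, LT = b*c**2.

The S-polynomials (S(f_1,f_2)) all reduce to 0 modulo the current basis, so we have a Gröbner basis.

G = {a - 1/4*b*c - 1/4*b - 3/2*c - 1/2, b*c**2 - 4/11*c - 15/11}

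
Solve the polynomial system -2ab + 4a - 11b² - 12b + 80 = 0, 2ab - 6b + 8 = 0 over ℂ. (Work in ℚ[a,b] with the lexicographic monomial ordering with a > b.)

{(4, -4), (-5*sqrt(5) - 10, 13/11 - 5*sqrt(5)/11), (-10 + 5*sqrt(5), 5*sqrt(5)/11 + 13/11)}

Compute a lex Gröbner basis by Buchberger's algorithm.
f_1 = -2ab + 4a - 11b² - 12b + 80, LT = ab.
f_2 = 2ab - 6b + 8, LT = ab.

S(f_1,f_2): lcm = ab. S = -2a + 11/2b² + 9b - 44.
  reduce S modulo (f_1, f_2):
  remainder -2a + 11/2b² + 9b - 44 ≠ 0; add h_3 = -2a + 11/2b² + 9b - 44 to the basis.

S(f_1,h_3): lcm = ab. S = -2a + 11/4b³ + 10b² - 16b - 40.
  reduce S modulo (f_1, f_2, h_3):
  remainder 11/4b³ + 9/2b² - 25b + 4 ≠ 0; add h_4 = 11/4b³ + 9/2b² - 25b + 4 to the basis.

The other S-polynomials (S(f_2,h_3), S(f_1,h_4), S(f_2,h_4), S(h_3,h_4)) all reduce to 0 modulo the current basis, so we have a Gröbner basis.
Inter-reduce: drop elements whose leading term is divisible by another's, tail-reduce, and make monic.
Reduced Gröbner basis: {a - 11/4b² - 9/2b + 22, b³ + 18/11b² - 100/11b + 16/11}.

From the last basis element, b³ + 18/11b² - 100/11b + 16/11 = 0, so b takes values in {-4, 13/11 - 5*sqrt(5)/11, 5*sqrt(5)/11 + 13/11}. Each choice, substituted upward through the basis, yields the corresponding point(s) of the solution set.
  b = -4: the earlier basis element becomes a - 4 = 0, giving a = 4 — point (4, -4).
  b = 13/11 - 5*sqrt(5)/11: the earlier basis element becomes a + 10 + 5*sqrt(5) = 0, giving a = -5*sqrt(5) - 10 — point (-5*sqrt(5) - 10, 13/11 - 5*sqrt(5)/11).
  b = 5*sqrt(5)/11 + 13/11: the earlier basis element becomes a - 5*sqrt(5) + 10 = 0, giving a = -10 + 5*sqrt(5) — point (-10 + 5*sqrt(5), 5*sqrt(5)/11 + 13/11).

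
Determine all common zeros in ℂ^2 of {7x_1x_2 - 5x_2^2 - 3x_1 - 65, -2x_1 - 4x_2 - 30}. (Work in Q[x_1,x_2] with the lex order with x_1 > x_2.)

{(-5, -5), (-277/19, -4/19)}

Compute a lex Gröbner basis by Buchberger's algorithm.
f_1 = 7x_1x_2 - 3x_1 - 5x_2^2 - 65, LT = x_1x_2.
f_2 = -2x_1 - 4x_2 - 30, LT = x_1.

S(f_1,f_2): lcm = x_1x_2. S = -3/7x_1 - 19/7x_2^2 - 15x_2 - 65/7.
  leading term x_1: subtract (3/14)·f_2 from -3/7x_1 - 19/7x_2^2 - 15x_2 - 65/7 → -19/7x_2^2 - 99/7x_2 - 20/7
  leading term x_2^2: no divisor's leading term divides it; move -19/7x_2^2 to the remainder.
  leading term x_2: no divisor's leading term divides it; move -99/7x_2 to the remainder.
  leading term 1: no divisor's leading term divides it; move -20/7 to the remainder.
  remainder -19/7x_2^2 - 99/7x_2 - 20/7 ≠ 0; add h_3 = -19/7x_2^2 - 99/7x_2 - 20/7 to the basis.

S(f_1,h_3): lcm = x_1x_2^2. S = -750/133x_1x_2 - 20/19x_1 - 5/7x_2^3 - 65/7x_2.
  leading term x_1x_2: subtract (-750/931)·f_1 from -750/133x_1x_2 - 20/19x_1 - 5/7x_2^3 - 65/7x_2 → -170/49x_1 - 5/7x_2^3 - 3750/931x_2^2 - 65/7x_2 - 48750/931
  leading term x_1: subtract (85/49)·f_2 from -170/49x_1 - 5/7x_2^3 - 3750/931x_2^2 - 65/7x_2 - 48750/931 → -5/7x_2^3 - 3750/931x_2^2 - 115/49x_2 - 300/931
  leading term x_2^3: subtract (5/19x_2)·h_3 from -5/7x_2^3 - 3750/931x_2^2 - 115/49x_2 - 300/931 → -15/49x_2^2 - 1485/931x_2 - 300/931
  leading term x_2^2: subtract (15/133)·h_3 from -15/49x_2^2 - 1485/931x_2 - 300/931 → 0
  remainder 0.

S(f_2,h_3): leading monomials are coprime, so the S-polynomial reduces to 0 (Buchberger's first criterion).
Every S-polynomial of the final basis reduces to 0, so we have a Gröbner basis.
Inter-reduce: drop elements whose leading term is divisible by another's, tail-reduce, and make monic.
Reduced Gröbner basis: {x_1 + 2x_2 + 15, x_2^2 + 99/19x_2 + 20/19}.

Elimination: the polynomial x_2^2 + 99/19x_2 + 20/19 lies in the elimination ideal for x_2, so x_2 ∈ {-5, -4/19}. For each such x_2, the remaining basis elements (now univariate) give the rest of the solution.
  x_2 = -5: the earlier basis element becomes x_1 + 5 = 0, giving x_1 = -5 — point (-5, -5).
  x_2 = -4/19: the earlier basis element becomes x_1 + 277/19 = 0, giving x_1 = -277/19 — point (-277/19, -4/19).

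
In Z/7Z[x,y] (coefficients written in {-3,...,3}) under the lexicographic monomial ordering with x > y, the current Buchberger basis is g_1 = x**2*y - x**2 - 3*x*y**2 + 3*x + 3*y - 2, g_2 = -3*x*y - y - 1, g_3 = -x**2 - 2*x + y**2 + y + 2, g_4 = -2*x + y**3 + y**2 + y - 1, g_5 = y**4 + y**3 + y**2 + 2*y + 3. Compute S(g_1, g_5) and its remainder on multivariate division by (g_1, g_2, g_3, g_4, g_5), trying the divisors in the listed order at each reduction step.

S(g_1, g_5) = -2*x**2*y**3 - x**2*y**2 - 2*x**2*y - 3*x**2 - 3*x*y**5 + 3*x*y**3 + 3*y**4 - 2*y**3; remainder on division = 0.

lcm(LM(g_1), LM(g_5)) = x**2*y**4.
S = (lcm/LT(g_1))·g_1 − (lcm/LT(g_5))·g_5 = -2*x**2*y**3 - x**2*y**2 - 2*x**2*y - 3*x**2 - 3*x*y**5 + 3*x*y**3 + 3*y**4 - 2*y**3.
Reduce S modulo (g_1, g_2, g_3, g_4, g_5) in that order:
  leading term x**2*y**3: subtract (-2*y**2)·g_1 from -2*x**2*y**3 - x**2*y**2 - 2*x**2*y - 3*x**2 - 3*x*y**5 + 3*x*y**3 + 3*y**4 - 2*y**3 → -3*x**2*y**2 - 2*x**2*y - 3*x**2 - 3*x*y**5 + x*y**4 + 3*x*y**3 - x*y**2 + 3*y**4 - 3*y**3 + 3*y**2
  leading term x**2*y**2: subtract (-3*y)·g_1 from -3*x**2*y**2 - 2*x**2*y - 3*x**2 - 3*x*y**5 + x*y**4 + 3*x*y**3 - x*y**2 + 3*y**4 - 3*y**3 + 3*y**2 → 2*x**2*y - 3*x**2 - 3*x*y**5 + x*y**4 + x*y**3 - x*y**2 + 2*x*y + 3*y**4 - 3*y**3 - 2*y**2 + y
  leading term x**2*y: subtract (2)·g_1 from 2*x**2*y - 3*x**2 - 3*x*y**5 + x*y**4 + x*y**3 - x*y**2 + 2*x*y + 3*y**4 - 3*y**3 - 2*y**2 + y → -x**2 - 3*x*y**5 + x*y**4 + x*y**3 - 2*x*y**2 + 2*x*y + x + 3*y**4 - 3*y**3 - 2*y**2 + 2*y - 3
  leading term x**2: subtract (1)·g_3 from -x**2 - 3*x*y**5 + x*y**4 + x*y**3 - 2*x*y**2 + 2*x*y + x + 3*y**4 - 3*y**3 - 2*y**2 + 2*y - 3 → -3*x*y**5 + x*y**4 + x*y**3 - 2*x*y**2 + 2*x*y + 3*x + 3*y**4 - 3*y**3 - 3*y**2 + y + 2
  leading term x*y**5: subtract (y**4)·g_2 from -3*x*y**5 + x*y**4 + x*y**3 - 2*x*y**2 + 2*x*y + 3*x + 3*y**4 - 3*y**3 - 3*y**2 + y + 2 → x*y**4 + x*y**3 - 2*x*y**2 + 2*x*y + 3*x + y**5 - 3*y**4 - 3*y**3 - 3*y**2 + y + 2
  leading term x*y**4: subtract (2*y**3)·g_2 from x*y**4 + x*y**3 - 2*x*y**2 + 2*x*y + 3*x + y**5 - 3*y**4 - 3*y**3 - 3*y**2 + y + 2 → x*y**3 - 2*x*y**2 + 2*x*y + 3*x + y**5 - y**4 - y**3 - 3*y**2 + y + 2
  leading term x*y**3: subtract (2*y**2)·g_2 from x*y**3 - 2*x*y**2 + 2*x*y + 3*x + y**5 - y**4 - y**3 - 3*y**2 + y + 2 → -2*x*y**2 + 2*x*y + 3*x + y**5 - y**4 + y**3 - y**2 + y + 2
  leading term x*y**2: subtract (3*y)·g_2 from -2*x*y**2 + 2*x*y + 3*x + y**5 - y**4 + y**3 - y**2 + y + 2 → 2*x*y + 3*x + y**5 - y**4 + y**3 + 2*y**2 - 3*y + 2
  leading term x*y: subtract (-3)·g_2 from 2*x*y + 3*x + y**5 - y**4 + y**3 + 2*y**2 - 3*y + 2 → 3*x + y**5 - y**4 + y**3 + 2*y**2 + y - 1
  leading term x: subtract (2)·g_4 from 3*x + y**5 - y**4 + y**3 + 2*y**2 + y - 1 → y**5 - y**4 - y**3 - y + 1
  leading term y**5: subtract (y)·g_5 from y**5 - y**4 - y**3 - y + 1 → -2*y**4 - 2*y**3 - 2*y**2 + 3*y + 1
  leading term y**4: subtract (-2)·g_5 from -2*y**4 - 2*y**3 - 2*y**2 + 3*y + 1 → 0
The remainder is 0, so this S-polynomial contributes no new basis element.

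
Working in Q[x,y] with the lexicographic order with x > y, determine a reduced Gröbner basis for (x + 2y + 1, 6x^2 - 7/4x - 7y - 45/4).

The reduced Gröbner basis is the canonical form of the ideal for this ordering.

f_1 = x + 2y + 1, LT = x.
f_2 = 6x^2 - 7/4x - 7y - 45/4, LT = x^2.

S(f_1,f_2): lcm = x^2. S = 2xy + 31/24x + 7/6y + 15/8.
  leading term xy: subtract (2y)·f_1 from 2xy + 31/24x + 7/6y + 15/8 → 31/24x - 4y^2 - 5/6y + 15/8
  leading term x: subtract (31/24)·f_1 from 31/24x - 4y^2 - 5/6y + 15/8 → -4y^2 - 41/12y + 7/12
  leading term y^2: no divisor's leading term divides it; move -4y^2 to the remainder.
  leading term y: no divisor's leading term divides it; move -41/12y to the remainder.
  leading term 1: no divisor's leading term divides it; move 7/12 to the remainder.
  remainder -4y^2 - 41/12y + 7/12 ≠ 0; add g_3 = -4y^2 - 41/12y + 7/12 to the basis.

The other S-polynomials (S(f_1,g_3), S(f_2,g_3)) all reduce to 0 modulo the current basis, so we have a Gröbner basis.
Inter-reduce: drop elements whose leading term is divisible by another's, tail-reduce, and make monic.

G = {x + 2y + 1, y^2 + 41/48y - 7/48}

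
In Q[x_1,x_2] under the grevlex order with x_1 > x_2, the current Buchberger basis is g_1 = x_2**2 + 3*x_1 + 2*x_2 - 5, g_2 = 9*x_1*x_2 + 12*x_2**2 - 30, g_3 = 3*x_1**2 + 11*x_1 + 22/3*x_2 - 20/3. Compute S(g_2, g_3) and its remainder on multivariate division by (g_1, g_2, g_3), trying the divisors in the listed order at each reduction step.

lcm(LM(g_2), LM(g_3)) = x_1**2*x_2.
S = (lcm/LT(g_2))·g_2 − (lcm/LT(g_3))·g_3 = 4/3*x_1*x_2**2 - 11/3*x_1*x_2 - 22/9*x_2**2 - 10/3*x_1 + 20/9*x_2.
Reduce S modulo (g_1, g_2, g_3) in that order:
  leading term x_1*x_2**2: subtract (4/3*x_1)·g_1 from 4/3*x_1*x_2**2 - 11/3*x_1*x_2 - 22/9*x_2**2 - 10/3*x_1 + 20/9*x_2 → -4*x_1**2 - 19/3*x_1*x_2 - 22/9*x_2**2 + 10/3*x_1 + 20/9*x_2
  leading term x_1**2: subtract (-4/3)·g_3 from -4*x_1**2 - 19/3*x_1*x_2 - 22/9*x_2**2 + 10/3*x_1 + 20/9*x_2 → -19/3*x_1*x_2 - 22/9*x_2**2 + 18*x_1 + 12*x_2 - 80/9
  leading term x_1*x_2: subtract (-19/27)·g_2 from -19/3*x_1*x_2 - 22/9*x_2**2 + 18*x_1 + 12*x_2 - 80/9 → 6*x_2**2 + 18*x_1 + 12*x_2 - 30
  leading term x_2**2: subtract (6)·g_1 from 6*x_2**2 + 18*x_1 + 12*x_2 - 30 → 0
The remainder is 0, so this S-polynomial contributes no new basis element.
This is the inner loop of Buchberger's algorithm — each nonzero remainder becomes a new basis element.

S(g_2, g_3) = 4/3*x_1*x_2**2 - 11/3*x_1*x_2 - 22/9*x_2**2 - 10/3*x_1 + 20/9*x_2; remainder on division = 0.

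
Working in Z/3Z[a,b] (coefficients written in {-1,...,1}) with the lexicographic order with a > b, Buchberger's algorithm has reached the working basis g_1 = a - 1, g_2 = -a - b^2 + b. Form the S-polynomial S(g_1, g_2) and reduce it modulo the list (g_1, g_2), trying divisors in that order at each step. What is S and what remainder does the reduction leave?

S(g_1, g_2) = -b^2 + b - 1; remainder on division = -b^2 + b - 1.

lcm(LM(g_1), LM(g_2)) = a.
S = (lcm/LT(g_1))·g_1 − (lcm/LT(g_2))·g_2 = -b^2 + b - 1.
Reduce S modulo (g_1, g_2) in that order:
  leading term b^2: no divisor's leading term divides it; move -b^2 to the remainder.
  leading term b: no divisor's leading term divides it; move b to the remainder.
  leading term 1: no divisor's leading term divides it; move -1 to the remainder.
The remainder -b^2 + b - 1 is nonzero, so it would be added as the next basis element.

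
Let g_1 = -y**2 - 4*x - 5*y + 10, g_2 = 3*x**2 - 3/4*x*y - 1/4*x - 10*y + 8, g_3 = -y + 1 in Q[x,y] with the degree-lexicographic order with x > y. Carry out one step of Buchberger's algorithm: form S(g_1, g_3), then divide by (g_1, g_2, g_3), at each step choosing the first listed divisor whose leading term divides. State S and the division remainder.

S(g_1, g_3) = 4*x + 6*y - 10; remainder on division = 4*x - 4.

lcm(LM(g_1), LM(g_3)) = y**2.
S = (lcm/LT(g_1))·g_1 − (lcm/LT(g_3))·g_3 = 4*x + 6*y - 10.
Reduce S modulo (g_1, g_2, g_3) in that order:
  leading term x: no divisor's leading term divides it; move 4*x to the remainder.
  leading term y: subtract (-6)·g_3 from 6*y - 10 → -4
  leading term 1: no divisor's leading term divides it; move -4 to the remainder.
The remainder 4*x - 4 is nonzero, so it would be added as the next basis element.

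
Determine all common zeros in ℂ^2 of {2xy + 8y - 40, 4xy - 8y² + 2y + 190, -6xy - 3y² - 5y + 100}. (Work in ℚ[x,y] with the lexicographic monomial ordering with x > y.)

{(0, 5)}

Compute a lex Gröbner basis by Buchberger's algorithm.
f_1 = 2xy + 8y - 40, LT = xy.
f_2 = 4xy - 8y² + 2y + 190, LT = xy.
f_3 = -6xy - 3y² - 5y + 100, LT = xy.

S(f_1,f_2): lcm = xy. S = 2y² + 7/2y - 135/2.
  leading term y²: no divisor's leading term divides it; move 2y² to the remainder.
  leading term y: no divisor's leading term divides it; move 7/2y to the remainder.
  leading term 1: no divisor's leading term divides it; move -135/2 to the remainder.
  remainder 2y² + 7/2y - 135/2 ≠ 0; add h_4 = 2y² + 7/2y - 135/2 to the basis.

S(f_1,f_3): lcm = xy. S = -½y² + 19/6y - 10/3.
  leading term y²: subtract (-¼)·h_4 from -½y² + 19/6y - 10/3 → 97/24y - 485/24
  leading term y: no divisor's leading term divides it; move 97/24y to the remainder.
  leading term 1: no divisor's leading term divides it; move -485/24 to the remainder.
  remainder 97/24y - 485/24 ≠ 0; add h_5 = 97/24y - 485/24 to the basis.

S(f_1,h_4): lcm = xy². S = -7/4xy + 135/4x + 4y² - 20y.
  leading term xy: subtract (-⅞)·f_1 from -7/4xy + 135/4x + 4y² - 20y → 135/4x + 4y² - 13y - 35
  leading term x: no divisor's leading term divides it; move 135/4x to the remainder.
  leading term y²: subtract (2)·h_4 from 4y² - 13y - 35 → -20y + 100
  leading term y: subtract (-480/97)·h_5 from -20y + 100 → 0
  remainder 135/4x ≠ 0; add h_6 = 135/4x to the basis.

The other S-polynomials (S(f_2,f_3), S(f_2,h_4), S(f_3,h_4), S(f_1,h_5), S(f_2,h_5), S(f_3,h_5), S(h_4,h_5), S(f_1,h_6), S(f_2,h_6), S(f_3,h_6), S(h_4,h_6), S(h_5,h_6)) all reduce to 0 modulo the current basis, so we have a Gröbner basis.
Inter-reduce: drop elements whose leading term is divisible by another's, tail-reduce, and make monic.
Reduced Gröbner basis: {x, y - 5}.

Since the basis is lex-ordered, y - 5 is univariate in y. Its roots are {5}. Back-substituting each root into the other basis elements fixes the other coordinates.
  y = 5: the earlier basis element becomes x = 0, giving x = 0 — point (0, 5).
Zero-dimensionality of the ideal guarantees finitely many solutions over ℂ.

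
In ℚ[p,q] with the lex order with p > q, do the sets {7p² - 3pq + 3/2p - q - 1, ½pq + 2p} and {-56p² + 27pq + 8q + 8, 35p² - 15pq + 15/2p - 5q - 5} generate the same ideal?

Yes, the ideals are equal.

Equality of ideals is decidable: compute both reduced Gröbner bases (unique for the ordering) and check whether they agree.
Buchberger on the first generating set:
f_1 = 7p² - 3pq + 3/2p - q - 1, LT = p².
f_2 = ½pq + 2p, LT = pq.

S(f_1,f_2): lcm = p²q. S = -4p² - 3/7pq² + 3/14pq - 1/7q² - 1/7q.
  reduce S modulo (f_1, f_2):
  remainder -1/7q² - 5/7q - 4/7 ≠ 0; add g_3 = -1/7q² - 5/7q - 4/7 to the basis.

The other S-polynomials (S(f_1,g_3), S(f_2,g_3)) all reduce to 0 modulo the current basis, so we have a Gröbner basis.
Inter-reduce: drop elements whose leading term is divisible by another's, tail-reduce, and make monic.
Reduced Gröbner basis: {p² + 27/14p - 1/7q - 1/7, pq + 4p, q² + 5q + 4}.

Buchberger on the second generating set:
h_1 = -56p² + 27pq + 8q + 8, LT = p².
h_2 = 35p² - 15pq + 15/2p - 5q - 5, LT = p².

S(h_1,h_2): lcm = p². S = -3/56pq - 3/14p.
  reduce S modulo (h_1, h_2):
  remainder -3/56pq - 3/14p ≠ 0; add k_3 = -3/56pq - 3/14p to the basis.

S(h_1,k_3): lcm = p²q. S = -4p² - 27/56pq² - 1/7q² - 1/7q.
  reduce S modulo (h_1, h_2, k_3):
  remainder -1/7q² - 5/7q - 4/7 ≠ 0; add k_4 = -1/7q² - 5/7q - 4/7 to the basis.

The other S-polynomials (S(h_2,k_3), S(h_1,k_4), S(h_2,k_4), S(k_3,k_4)) all reduce to 0 modulo the current basis, so we have a Gröbner basis.
Inter-reduce: drop elements whose leading term is divisible by another's, tail-reduce, and make monic.
Reduced Gröbner basis: {p² + 27/14p - 1/7q - 1/7, pq + 4p, q² + 5q + 4}.

The two bases agree; hence the ideals are identical.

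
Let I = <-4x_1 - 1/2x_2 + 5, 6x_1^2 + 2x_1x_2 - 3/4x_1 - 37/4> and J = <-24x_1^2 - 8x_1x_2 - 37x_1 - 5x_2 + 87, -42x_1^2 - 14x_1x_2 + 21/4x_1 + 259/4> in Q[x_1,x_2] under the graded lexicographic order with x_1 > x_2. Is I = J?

Yes, the ideals are equal.

Two ideals are equal iff their reduced Gröbner bases coincide (the reduced basis is unique for a fixed ordering).
Buchberger on the first generating set:
f_1 = -4x_1 - 1/2x_2 + 5, LT = x_1.
f_2 = 6x_1^2 + 2x_1x_2 - 3/4x_1 - 37/4, LT = x_1^2.

S(f_1,f_2): lcm = x_1^2. S = -5/24x_1x_2 - 9/8x_1 + 37/24.
  reduce S modulo (f_1, f_2):
  remainder 5/192x_2^2 - 23/192x_2 + 13/96 ≠ 0; add g_3 = 5/192x_2^2 - 23/192x_2 + 13/96 to the basis.

The other S-polynomials (S(f_1,g_3), S(f_2,g_3)) all reduce to 0 modulo the current basis, so we have a Gröbner basis.
Inter-reduce: drop elements whose leading term is divisible by another's, tail-reduce, and make monic.
Reduced Gröbner basis: {x_2^2 - 23/5x_2 + 26/5, x_1 + 1/8x_2 - 5/4}.

Buchberger on the second generating set:
h_1 = -24x_1^2 - 8x_1x_2 - 37x_1 - 5x_2 + 87, LT = x_1^2.
h_2 = -42x_1^2 - 14x_1x_2 + 21/4x_1 + 259/4, LT = x_1^2.

S(h_1,h_2): lcm = x_1^2. S = 5/3x_1 + 5/24x_2 - 25/12.
  reduce S modulo (h_1, h_2):
  remainder 5/3x_1 + 5/24x_2 - 25/12 ≠ 0; add k_3 = 5/3x_1 + 5/24x_2 - 25/12 to the basis.

S(h_1,k_3): lcm = x_1^2. S = 5/24x_1x_2 + 67/24x_1 + 5/24x_2 - 29/8.
  reduce S modulo (h_1, h_2, k_3):
  remainder -5/192x_2^2 + 23/192x_2 - 13/96 ≠ 0; add k_4 = -5/192x_2^2 + 23/192x_2 - 13/96 to the basis.

The other S-polynomials (S(h_2,k_3), S(h_1,k_4), S(h_2,k_4), S(k_3,k_4)) all reduce to 0 modulo the current basis, so we have a Gröbner basis.
Inter-reduce: drop elements whose leading term is divisible by another's, tail-reduce, and make monic.
Reduced Gröbner basis: {x_2^2 - 23/5x_2 + 26/5, x_1 + 1/8x_2 - 5/4}.

The two bases agree; hence the ideals are identical.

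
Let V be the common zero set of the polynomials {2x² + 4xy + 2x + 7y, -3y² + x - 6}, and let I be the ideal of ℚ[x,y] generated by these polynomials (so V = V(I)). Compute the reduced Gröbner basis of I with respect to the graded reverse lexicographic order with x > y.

The reduced Gröbner basis is the canonical form of the ideal for this ordering.

f_1 = 2x² + 4xy + 2x + 7y, LT = x².
f_2 = -3y² + x - 6, LT = y².

S(f_1,f_2): leading monomials are coprime, so the S-polynomial reduces to 0 (Buchberger's first criterion).
Every S-polynomial of the final basis reduces to 0, so we have a Gröbner basis.

G = {x² + 2xy + x + 7/2y, y² - ⅓x + 2}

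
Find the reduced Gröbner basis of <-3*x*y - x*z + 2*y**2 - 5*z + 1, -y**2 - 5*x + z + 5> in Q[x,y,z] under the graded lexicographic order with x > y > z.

f_1 = -3*x*y - x*z + 2*y**2 - 5*z + 1, LT = x*y.
f_2 = -y**2 - 5*x + z + 5, LT = y**2.

S(f_1,f_2): lcm = x*y**2. S = 1/3*x*y*z - 2/3*y**3 - 5*x**2 + x*z + 5/3*y*z + 5*x - 1/3*y.
  leading term x*y*z: subtract (-1/9*z)·f_1 from 1/3*x*y*z - 2/3*y**3 - 5*x**2 + x*z + 5/3*y*z + 5*x - 1/3*y → -1/9*x*z**2 - 2/3*y**3 + 2/9*y**2*z - 5*x**2 + x*z + 5/3*y*z - 5/9*z**2 + 5*x - 1/3*y + 1/9*z
  leading term x*z**2: no divisor's leading term divides it; move -1/9*x*z**2 to the remainder.
  leading term y**3: subtract (2/3*y)·f_2 from -2/3*y**3 + 2/9*y**2*z - 5*x**2 + x*z + 5/3*y*z - 5/9*z**2 + 5*x - 1/3*y + 1/9*z → 2/9*y**2*z - 5*x**2 + 10/3*x*y + x*z + y*z - 5/9*z**2 + 5*x - 11/3*y + 1/9*z
  leading term y**2*z: subtract (-2/9*z)·f_2 from 2/9*y**2*z - 5*x**2 + 10/3*x*y + x*z + y*z - 5/9*z**2 + 5*x - 11/3*y + 1/9*z → -5*x**2 + 10/3*x*y - 1/9*x*z + y*z - 1/3*z**2 + 5*x - 11/3*y + 11/9*z
  leading term x**2: no divisor's leading term divides it; move -5*x**2 to the remainder.
  leading term x*y: subtract (-10/9)·f_1 from 10/3*x*y - 1/9*x*z + y*z - 1/3*z**2 + 5*x - 11/3*y + 11/9*z → -11/9*x*z + 20/9*y**2 + y*z - 1/3*z**2 + 5*x - 11/3*y - 13/3*z + 10/9
  leading term x*z: no divisor's leading term divides it; move -11/9*x*z to the remainder.
  leading term y**2: subtract (-20/9)·f_2 from 20/9*y**2 + y*z - 1/3*z**2 + 5*x - 11/3*y - 13/3*z + 10/9 → y*z - 1/3*z**2 - 55/9*x - 11/3*y - 19/9*z + 110/9
  leading term y*z: no divisor's leading term divides it; move y*z to the remainder.
  leading term z**2: no divisor's leading term divides it; move -1/3*z**2 to the remainder.
  leading term x: no divisor's leading term divides it; move -55/9*x to the remainder.
  leading term y: no divisor's leading term divides it; move -11/3*y to the remainder.
  leading term z: no divisor's leading term divides it; move -19/9*z to the remainder.
  leading term 1: no divisor's leading term divides it; move 110/9 to the remainder.
  remainder -1/9*x*z**2 - 5*x**2 - 11/9*x*z + y*z - 1/3*z**2 - 55/9*x - 11/3*y - 19/9*z + 110/9 ≠ 0; add g_3 = -1/9*x*z**2 - 5*x**2 - 11/9*x*z + y*z - 1/3*z**2 - 55/9*x - 11/3*y - 19/9*z + 110/9 to the basis.

The other S-polynomials (S(f_1,g_3), S(f_2,g_3)) all reduce to 0 modulo the current basis, so we have a Gröbner basis.

G = {x*z**2 + 45*x**2 + 11*x*z - 9*y*z + 3*z**2 + 55*x + 33*y + 19*z - 110, x*y + 1/3*x*z + 10/3*x + z - 11/3, y**2 + 5*x - z - 5}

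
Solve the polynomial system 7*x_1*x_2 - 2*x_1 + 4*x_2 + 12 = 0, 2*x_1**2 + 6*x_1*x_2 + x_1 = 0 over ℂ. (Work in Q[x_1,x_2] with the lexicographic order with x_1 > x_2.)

{(0, -3), (-27/28 + sqrt(4537)/28, 13/84 - sqrt(4537)/84), (-sqrt(4537)/28 - 27/28, 13/84 + sqrt(4537)/84)}

Compute a lex Gröbner basis by Buchberger's algorithm.
f_1 = 7*x_1*x_2 - 2*x_1 + 4*x_2 + 12, LT = x_1*x_2.
f_2 = 2*x_1**2 + 6*x_1*x_2 + x_1, LT = x_1**2.

S(f_1,f_2): lcm = x_1**2*x_2. S = -2/7*x_1**2 - 3*x_1*x_2**2 + 1/14*x_1*x_2 + 12/7*x_1.
  reduce S modulo (f_1, f_2):
  remainder 92/49*x_1 + 12/7*x_2**2 + 250/49*x_2 - 6/49 ≠ 0; add h_3 = 92/49*x_1 + 12/7*x_2**2 + 250/49*x_2 - 6/49 to the basis.

S(f_1,h_3): lcm = x_1*x_2. S = -2/7*x_1 - 21/23*x_2**3 - 125/46*x_2**2 + 205/322*x_2 + 12/7.
  reduce S modulo (f_1, f_2, h_3):
  remainder -21/23*x_2**3 - 113/46*x_2**2 + 65/46*x_2 + 39/23 ≠ 0; add h_4 = -21/23*x_2**3 - 113/46*x_2**2 + 65/46*x_2 + 39/23 to the basis.

The other S-polynomials (S(f_2,h_3), S(f_1,h_4), S(f_2,h_4), S(h_3,h_4)) all reduce to 0 modulo the current basis, so we have a Gröbner basis.
Inter-reduce: drop elements whose leading term is divisible by another's, tail-reduce, and make monic.
Reduced Gröbner basis: {x_1 + 21/23*x_2**2 + 125/46*x_2 - 3/46, x_2**3 + 113/42*x_2**2 - 65/42*x_2 - 13/7}.

From the last basis element, x_2**3 + 113/42*x_2**2 - 65/42*x_2 - 13/7 = 0, so x_2 takes values in {-3, 13/84 - sqrt(4537)/84, 13/84 + sqrt(4537)/84}. Each choice, substituted upward through the basis, yields the corresponding point(s) of the solution set.
  x_2 = -3: the earlier basis element becomes x_1 = 0, giving x_1 = 0 — point (0, -3).
  x_2 = 13/84 - sqrt(4537)/84: the earlier basis element becomes x_1 - sqrt(4537)/28 + 27/28 = 0, giving x_1 = -27/28 + sqrt(4537)/28 — point (-27/28 + sqrt(4537)/28, 13/84 - sqrt(4537)/84).
  x_2 = 13/84 + sqrt(4537)/84: the earlier basis element becomes x_1 + 27/28 + sqrt(4537)/28 = 0, giving x_1 = -sqrt(4537)/28 - 27/28 — point (-sqrt(4537)/28 - 27/28, 13/84 + sqrt(4537)/84).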